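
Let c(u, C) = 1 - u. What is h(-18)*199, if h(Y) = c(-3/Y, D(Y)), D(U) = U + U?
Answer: 995/6 ≈ 165.83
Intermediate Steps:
D(U) = 2*U
h(Y) = 1 + 3/Y (h(Y) = 1 - (-3)/Y = 1 + 3/Y)
h(-18)*199 = ((3 - 18)/(-18))*199 = -1/18*(-15)*199 = (⅚)*199 = 995/6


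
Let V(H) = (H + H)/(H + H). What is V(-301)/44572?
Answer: 1/44572 ≈ 2.2436e-5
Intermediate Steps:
V(H) = 1 (V(H) = (2*H)/((2*H)) = (2*H)*(1/(2*H)) = 1)
V(-301)/44572 = 1/44572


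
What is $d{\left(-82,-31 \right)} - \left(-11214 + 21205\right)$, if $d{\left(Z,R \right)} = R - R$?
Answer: $-9991$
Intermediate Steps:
$d{\left(Z,R \right)} = 0$
$d{\left(-82,-31 \right)} - \left(-11214 + 21205\right) = 0 - \left(-11214 + 21205\right) = 0 - 9991 = -9991$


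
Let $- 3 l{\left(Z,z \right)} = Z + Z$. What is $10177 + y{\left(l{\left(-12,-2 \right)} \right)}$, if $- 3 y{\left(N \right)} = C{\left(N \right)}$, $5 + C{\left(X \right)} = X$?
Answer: $10176$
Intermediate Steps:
$l{\left(Z,z \right)} = - \frac{2 Z}{3}$ ($l{\left(Z,z \right)} = - \frac{Z + Z}{3} = - \frac{2 Z}{3}$)
$C{\left(X \right)} = -5 + X$
$y{\left(N \right)} = \frac{5}{3} - \frac{N}{3}$ ($y{\left(N \right)} = - \frac{-5 + N}{3} = \frac{5}{3} - \frac{N}{3}$)
$10177 + y{\left(l{\left(-12,-2 \right)} \right)} = 10177 + \left(\frac{5}{3} - \frac{\left(- \frac{2}{3}\right) \left(-12\right)}{3}\right) = 10177 + \left(\frac{5}{3} - \frac{8}{3}\right) = 10177 - 1 = 10176$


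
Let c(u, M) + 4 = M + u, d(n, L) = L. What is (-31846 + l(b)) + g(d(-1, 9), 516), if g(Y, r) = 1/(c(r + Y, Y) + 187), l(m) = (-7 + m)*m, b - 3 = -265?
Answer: 27699145/717 ≈ 38632.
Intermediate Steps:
b = -262 (b = 3 - 265 = -262)
c(u, M) = -4 + M + u (c(u, M) = -4 + (M + u) = -4 + M + u)
l(m) = m*(-7 + m)
g(Y, r) = 1/(183 + r + 2*Y) (g(Y, r) = 1/((-4 + Y + (r + Y)) + 187) = 1/((-4 + Y + (Y + r)) + 187) = 1/((-4 + r + 2*Y) + 187) = 1/(183 + r + 2*Y))
(-31846 + l(b)) + g(d(-1, 9), 516) = (-31846 - 262*(-7 - 262)) + 1/(183 + 516 + 2*9) = (-31846 - 262*(-269)) + 1/(183 + 516 + 18) = (-31846 + 70478) + 1/717 = 38632 + 1/717 = 27699145/717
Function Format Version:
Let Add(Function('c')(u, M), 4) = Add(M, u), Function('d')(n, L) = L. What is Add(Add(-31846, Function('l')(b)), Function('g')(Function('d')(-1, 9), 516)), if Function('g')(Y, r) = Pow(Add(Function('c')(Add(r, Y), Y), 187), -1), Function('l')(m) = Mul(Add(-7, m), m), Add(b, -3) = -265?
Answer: Rational(27699145, 717) ≈ 38632.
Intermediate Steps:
b = -262 (b = Add(3, -265) = -262)
Function('c')(u, M) = Add(-4, M, u) (Function('c')(u, M) = Add(-4, Add(M, u)) = Add(-4, M, u))
Function('l')(m) = Mul(m, Add(-7, m))
Function('g')(Y, r) = Pow(Add(183, r, Mul(2, Y)), -1) (Function('g')(Y, r) = Pow(Add(Add(-4, Y, Add(r, Y)), 187), -1) = Pow(Add(Add(-4, Y, Add(Y, r)), 187), -1) = Pow(Add(Add(-4, r, Mul(2, Y)), 187), -1) = Pow(Add(183, r, Mul(2, Y)), -1))
Add(Add(-31846, Function('l')(b)), Function('g')(Function('d')(-1, 9), 516)) = Add(Add(-31846, Mul(-262, Add(-7, -262))), Pow(Add(183, 516, Mul(2, 9)), -1)) = Add(Add(-31846, Mul(-262, -269)), Pow(Add(183, 516, 18), -1)) = Add(Add(-31846, 70478), Pow(717, -1)) = Add(38632, Rational(1, 717)) = Rational(27699145, 717)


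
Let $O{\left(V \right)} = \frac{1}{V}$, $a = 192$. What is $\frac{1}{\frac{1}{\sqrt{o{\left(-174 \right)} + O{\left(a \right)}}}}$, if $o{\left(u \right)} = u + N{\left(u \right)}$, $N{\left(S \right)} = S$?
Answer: $\frac{i \sqrt{200445}}{24} \approx 18.655 i$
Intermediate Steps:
$o{\left(u \right)} = 2 u$ ($o{\left(u \right)} = u + u = 2 u$)
$\frac{1}{\frac{1}{\sqrt{o{\left(-174 \right)} + O{\left(a \right)}}}} = \frac{1}{\frac{1}{\sqrt{2 \left(-174\right) + \frac{1}{192}}}} = \frac{1}{\frac{1}{\sqrt{-348 + \frac{1}{192}}}} = \frac{1}{\frac{1}{\sqrt{- \frac{66815}{192}}}} = \frac{1}{\frac{1}{\frac{1}{24} i \sqrt{200445}}} = \frac{1}{\left(- \frac{8}{66815}\right) i \sqrt{200445}} = \frac{i \sqrt{200445}}{24}$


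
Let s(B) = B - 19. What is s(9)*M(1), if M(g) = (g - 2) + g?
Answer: 0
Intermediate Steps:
s(B) = -19 + B
M(g) = -2 + 2*g (M(g) = (-2 + g) + g = -2 + 2*g)
s(9)*M(1) = (-19 + 9)*(-2 + 2*1) = -10*(-2 + 2) = -10*0 = 0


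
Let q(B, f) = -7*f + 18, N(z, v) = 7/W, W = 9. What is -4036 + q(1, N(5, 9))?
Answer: -36211/9 ≈ -4023.4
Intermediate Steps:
N(z, v) = 7/9
q(B, f) = 18 - 7*f
-4036 + q(1, N(5, 9)) = -4036 + (18 - 7*7/9) = -4036 + (18 - 49/9) = -4036 + 113/9 = -36211/9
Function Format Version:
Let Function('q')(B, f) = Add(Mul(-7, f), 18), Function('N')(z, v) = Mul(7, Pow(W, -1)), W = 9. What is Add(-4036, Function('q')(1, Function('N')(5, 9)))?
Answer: Rational(-36211, 9) ≈ -4023.4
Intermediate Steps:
Function('N')(z, v) = Rational(7, 9) (Function('N')(z, v) = Mul(7, Pow(9, -1)) = Mul(7, Rational(1, 9)) = Rational(7, 9))
Function('q')(B, f) = Add(18, Mul(-7, f))
Add(-4036, Function('q')(1, Function('N')(5, 9))) = Add(-4036, Add(18, Mul(-7, Rational(7, 9)))) = Add(-4036, Add(18, Rational(-49, 9))) = Add(-4036, Rational(113, 9)) = Rational(-36211, 9)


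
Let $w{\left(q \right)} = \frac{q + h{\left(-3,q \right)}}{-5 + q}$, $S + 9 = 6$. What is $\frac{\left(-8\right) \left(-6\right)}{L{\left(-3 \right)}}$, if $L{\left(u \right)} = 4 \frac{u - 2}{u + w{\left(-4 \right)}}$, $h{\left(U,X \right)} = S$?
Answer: $\frac{16}{3} \approx 5.3333$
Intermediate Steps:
$S = -3$ ($S = -9 + 6 = -3$)
$h{\left(U,X \right)} = -3$
$w{\left(q \right)} = \frac{-3 + q}{-5 + q}$ ($w{\left(q \right)} = \frac{q - 3}{-5 + q} = \frac{-3 + q}{-5 + q}$)
$L{\left(u \right)} = \frac{4 \left(-2 + u\right)}{\frac{7}{9} + u}$ ($L{\left(u \right)} = 4 \frac{u - 2}{u + \frac{-3 - 4}{-5 - 4}} = 4 \frac{-2 + u}{u + \frac{1}{-9} \left(-7\right)} = 4 \frac{-2 + u}{u - - \frac{7}{9}} = 4 \frac{-2 + u}{u + \frac{7}{9}} = 4 \frac{-2 + u}{\frac{7}{9} + u} = \frac{4 \left(-2 + u\right)}{\frac{7}{9} + u}$)
$\frac{\left(-8\right) \left(-6\right)}{L{\left(-3 \right)}} = \frac{\left(-8\right) \left(-6\right)}{36 \frac{1}{7 + 9 \left(-3\right)} \left(-2 - 3\right)} = \frac{48}{36 \frac{1}{7 - 27} \left(-5\right)} = \frac{48}{36 \frac{1}{-20} \left(-5\right)} = \frac{48}{36 \left(- \frac{1}{20}\right) \left(-5\right)} = \frac{48}{9} = 48 \cdot \frac{1}{9} = \frac{16}{3}$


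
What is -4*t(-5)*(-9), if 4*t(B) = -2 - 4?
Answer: -54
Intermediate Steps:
t(B) = -3/2 (t(B) = (-2 - 4)/4 = (¼)*(-6) = -3/2)
-4*t(-5)*(-9) = -4*(-3/2)*(-9) = 6*(-9) = -54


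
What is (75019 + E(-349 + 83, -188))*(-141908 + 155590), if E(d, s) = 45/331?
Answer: 339742311788/331 ≈ 1.0264e+9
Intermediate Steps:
E(d, s) = 45/331 (E(d, s) = 45*(1/331) = 45/331)
(75019 + E(-349 + 83, -188))*(-141908 + 155590) = (75019 + 45/331)*(-141908 + 155590) = (24831334/331)*13682 = 339742311788/331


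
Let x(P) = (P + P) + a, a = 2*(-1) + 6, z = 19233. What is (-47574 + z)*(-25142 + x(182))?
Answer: 702119934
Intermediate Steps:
a = 4 (a = -2 + 6 = 4)
x(P) = 4 + 2*P (x(P) = (P + P) + 4 = 2*P + 4 = 4 + 2*P)
(-47574 + z)*(-25142 + x(182)) = (-47574 + 19233)*(-25142 + (4 + 2*182)) = -28341*(-25142 + (4 + 364)) = -28341*(-25142 + 368) = -28341*(-24774) = 702119934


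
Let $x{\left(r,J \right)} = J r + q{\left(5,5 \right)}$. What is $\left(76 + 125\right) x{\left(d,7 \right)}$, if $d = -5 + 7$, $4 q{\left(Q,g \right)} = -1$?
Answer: $\frac{11055}{4} \approx 2763.8$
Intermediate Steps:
$q{\left(Q,g \right)} = - \frac{1}{4}$ ($q{\left(Q,g \right)} = \frac{1}{4} \left(-1\right) = - \frac{1}{4}$)
$d = 2$
$x{\left(r,J \right)} = - \frac{1}{4} + J r$ ($x{\left(r,J \right)} = J r - \frac{1}{4} = - \frac{1}{4} + J r$)
$\left(76 + 125\right) x{\left(d,7 \right)} = \left(76 + 125\right) \left(- \frac{1}{4} + 7 \cdot 2\right) = 201 \left(- \frac{1}{4} + 14\right) = 201 \cdot \frac{55}{4} = \frac{11055}{4}$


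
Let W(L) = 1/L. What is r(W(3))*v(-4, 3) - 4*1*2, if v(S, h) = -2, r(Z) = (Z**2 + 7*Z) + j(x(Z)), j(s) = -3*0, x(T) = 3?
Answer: -116/9 ≈ -12.889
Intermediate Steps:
j(s) = 0
r(Z) = Z**2 + 7*Z (r(Z) = (Z**2 + 7*Z) + 0 = Z**2 + 7*Z)
r(W(3))*v(-4, 3) - 4*1*2 = ((7 + 1/3)/3)*(-2) - 4*1*2 = ((7 + 1/3)/3)*(-2) - 4*2 = ((1/3)*(22/3))*(-2) - 8 = (22/9)*(-2) - 8 = -44/9 - 8 = -116/9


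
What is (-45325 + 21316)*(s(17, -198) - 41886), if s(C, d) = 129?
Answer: 1002543813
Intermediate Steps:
(-45325 + 21316)*(s(17, -198) - 41886) = (-45325 + 21316)*(129 - 41886) = -24009*(-41757) = 1002543813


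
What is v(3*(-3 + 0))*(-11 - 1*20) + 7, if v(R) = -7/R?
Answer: -154/9 ≈ -17.111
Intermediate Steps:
v(3*(-3 + 0))*(-11 - 1*20) + 7 = (-7*1/(3*(-3 + 0)))*(-11 - 1*20) + 7 = (-7/(3*(-3)))*(-11 - 20) + 7 = -7/(-9)*(-31) + 7 = -7*(-1/9)*(-31) + 7 = (7/9)*(-31) + 7 = -217/9 + 7 = -154/9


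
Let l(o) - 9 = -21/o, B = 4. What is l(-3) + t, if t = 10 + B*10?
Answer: 66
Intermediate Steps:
l(o) = 9 - 21/o
t = 50 (t = 10 + 4*10 = 10 + 40 = 50)
l(-3) + t = (9 - 21/(-3)) + 50 = (9 - 21*(-⅓)) + 50 = (9 + 7) + 50 = 16 + 50 = 66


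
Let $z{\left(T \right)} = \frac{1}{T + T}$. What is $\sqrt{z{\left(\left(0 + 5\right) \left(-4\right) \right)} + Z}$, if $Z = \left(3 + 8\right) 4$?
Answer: $\frac{\sqrt{17590}}{20} \approx 6.6314$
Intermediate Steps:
$Z = 44$ ($Z = 11 \cdot 4 = 44$)
$z{\left(T \right)} = \frac{1}{2 T}$
$\sqrt{z{\left(\left(0 + 5\right) \left(-4\right) \right)} + Z} = \sqrt{\frac{1}{2 \left(0 + 5\right) \left(-4\right)} + 44} = \sqrt{\frac{1}{2 \cdot 5 \left(-4\right)} + 44} = \sqrt{\frac{1}{2 \left(-20\right)} + 44} = \sqrt{\frac{1}{2} \left(- \frac{1}{20}\right) + 44} = \sqrt{- \frac{1}{40} + 44} = \sqrt{\frac{1759}{40}} = \frac{\sqrt{17590}}{20}$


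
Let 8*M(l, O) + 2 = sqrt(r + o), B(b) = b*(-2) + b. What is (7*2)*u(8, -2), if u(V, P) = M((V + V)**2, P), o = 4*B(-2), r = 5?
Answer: -7/2 + 7*sqrt(13)/4 ≈ 2.8097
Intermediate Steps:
B(b) = -b (B(b) = -2*b + b = -b)
o = 8 (o = 4*(-1*(-2)) = 4*2 = 8)
M(l, O) = -1/4 + sqrt(13)/8 (M(l, O) = -1/4 + sqrt(5 + 8)/8 = -1/4 + sqrt(13)/8)
u(V, P) = -1/4 + sqrt(13)/8
(7*2)*u(8, -2) = (7*2)*(-1/4 + sqrt(13)/8) = 14*(-1/4 + sqrt(13)/8) = -7/2 + 7*sqrt(13)/4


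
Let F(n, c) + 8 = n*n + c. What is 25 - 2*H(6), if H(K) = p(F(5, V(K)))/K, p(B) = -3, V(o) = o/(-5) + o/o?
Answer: 26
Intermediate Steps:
V(o) = 1 - o/5 (V(o) = o*(-⅕) + 1 = -o/5 + 1 = 1 - o/5)
F(n, c) = -8 + c + n² (F(n, c) = -8 + (n*n + c) = -8 + (n² + c) = -8 + (c + n²) = -8 + c + n²)
H(K) = -3/K
25 - 2*H(6) = 25 - (-6)/6 = 25 - 2*(-½) = 25 + 1 = 26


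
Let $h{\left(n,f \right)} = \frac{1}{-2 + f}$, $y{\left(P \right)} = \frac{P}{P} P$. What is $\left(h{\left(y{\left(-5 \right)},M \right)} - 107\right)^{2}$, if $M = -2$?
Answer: $\frac{184041}{16} \approx 11503.0$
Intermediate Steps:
$y{\left(P \right)} = P$ ($y{\left(P \right)} = 1 P = P$)
$\left(h{\left(y{\left(-5 \right)},M \right)} - 107\right)^{2} = \left(\frac{1}{-2 - 2} - 107\right)^{2} = \left(\frac{1}{-4} - 107\right)^{2} = \left(- \frac{1}{4} - 107\right)^{2} = \left(- \frac{429}{4}\right)^{2} = \frac{184041}{16}$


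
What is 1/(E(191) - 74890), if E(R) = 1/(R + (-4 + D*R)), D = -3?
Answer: -386/28907541 ≈ -1.3353e-5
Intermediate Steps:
E(R) = 1/(-4 - 2*R) (E(R) = 1/(R + (-4 - 3*R)) = 1/(-4 - 2*R))
1/(E(191) - 74890) = 1/(-1/(4 + 2*191) - 74890) = 1/(-1/(4 + 382) - 74890) = 1/(-1/386 - 74890) = 1/(-28907541/386) = -386/28907541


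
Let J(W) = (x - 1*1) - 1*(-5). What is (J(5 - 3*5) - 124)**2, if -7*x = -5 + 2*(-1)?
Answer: 14161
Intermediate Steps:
x = 1 (x = -(-5 + 2*(-1))/7 = -(-5 - 2)/7 = -1/7*(-7) = 1)
J(W) = 5 (J(W) = (1 - 1*1) - 1*(-5) = (1 - 1) + 5 = 0 + 5 = 5)
(J(5 - 3*5) - 124)**2 = (5 - 124)**2 = (-119)**2 = 14161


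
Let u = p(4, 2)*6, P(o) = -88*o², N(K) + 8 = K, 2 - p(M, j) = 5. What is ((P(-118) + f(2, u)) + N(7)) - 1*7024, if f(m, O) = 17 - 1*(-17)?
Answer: -1232303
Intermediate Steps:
p(M, j) = -3 (p(M, j) = 2 - 1*5 = 2 - 5 = -3)
N(K) = -8 + K
u = -18 (u = -3*6 = -18)
f(m, O) = 34 (f(m, O) = 17 + 17 = 34)
((P(-118) + f(2, u)) + N(7)) - 1*7024 = ((-88*(-118)² + 34) + (-8 + 7)) - 1*7024 = ((-88*13924 + 34) - 1) - 7024 = ((-1225312 + 34) - 1) - 7024 = (-1225278 - 1) - 7024 = -1225279 - 7024 = -1232303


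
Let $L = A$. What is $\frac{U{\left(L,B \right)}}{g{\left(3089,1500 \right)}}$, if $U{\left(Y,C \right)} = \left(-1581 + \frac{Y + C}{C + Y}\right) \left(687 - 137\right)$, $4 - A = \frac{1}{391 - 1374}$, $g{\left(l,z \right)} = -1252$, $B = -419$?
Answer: $\frac{217250}{313} \approx 694.09$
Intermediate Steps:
$A = \frac{3933}{983}$ ($A = 4 - \frac{1}{391 - 1374} = 4 - \frac{1}{-983} = 4 - - \frac{1}{983} = 4 + \frac{1}{983} = \frac{3933}{983} \approx 4.001$)
$L = \frac{3933}{983} \approx 4.001$
$U{\left(Y,C \right)} = -869000$ ($U{\left(Y,C \right)} = \left(-1581 + \frac{C + Y}{C + Y}\right) 550 = \left(-1581 + 1\right) 550 = \left(-1580\right) 550 = -869000$)
$\frac{U{\left(L,B \right)}}{g{\left(3089,1500 \right)}} = - \frac{869000}{-1252} = \left(-869000\right) \left(- \frac{1}{1252}\right) = \frac{217250}{313}$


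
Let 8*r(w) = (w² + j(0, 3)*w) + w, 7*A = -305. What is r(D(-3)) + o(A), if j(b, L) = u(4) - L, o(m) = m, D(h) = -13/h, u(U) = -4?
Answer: -22415/504 ≈ -44.474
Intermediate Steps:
A = -305/7 (A = (⅐)*(-305) = -305/7 ≈ -43.571)
j(b, L) = -4 - L
r(w) = -3*w/4 + w²/8 (r(w) = ((w² + (-4 - 1*3)*w) + w)/8 = ((w² + (-4 - 3)*w) + w)/8 = ((w² - 7*w) + w)/8 = (w² - 6*w)/8 = -3*w/4 + w²/8)
r(D(-3)) + o(A) = (-13/(-3))*(-6 - 13/(-3))/8 - 305/7 = (-13*(-⅓))*(-6 - 13*(-⅓))/8 - 305/7 = (⅛)*(13/3)*(-6 + 13/3) - 305/7 = (⅛)*(13/3)*(-5/3) - 305/7 = -65/72 - 305/7 = -22415/504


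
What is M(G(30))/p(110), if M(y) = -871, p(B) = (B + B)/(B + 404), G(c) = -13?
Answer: -223847/110 ≈ -2035.0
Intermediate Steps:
p(B) = 2*B/(404 + B) (p(B) = (2*B)/(404 + B) = 2*B/(404 + B))
M(G(30))/p(110) = -871/(2*110/(404 + 110)) = -871/(2*110/514) = -871/(2*110*(1/514)) = -871/110/257 = -871*257/110 = -223847/110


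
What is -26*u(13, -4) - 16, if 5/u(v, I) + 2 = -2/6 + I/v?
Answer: 3422/103 ≈ 33.223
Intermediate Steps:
u(v, I) = 5/(-7/3 + I/v) (u(v, I) = 5/(-2 + (-2/6 + I/v)) = 5/(-2 + (-2*⅙ + I/v)) = 5/(-2 + (-⅓ + I/v)) = 5/(-7/3 + I/v))
-26*u(13, -4) - 16 = -390*13/(-7*13 + 3*(-4)) - 16 = -390*13/(-91 - 12) - 16 = -390*13/(-103) - 16 = -390*13*(-1)/103 - 16 = -26*(-195/103) - 16 = 5070/103 - 16 = 3422/103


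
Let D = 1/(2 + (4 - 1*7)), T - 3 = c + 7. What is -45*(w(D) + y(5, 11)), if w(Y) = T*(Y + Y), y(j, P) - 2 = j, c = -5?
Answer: 135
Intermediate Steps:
y(j, P) = 2 + j
T = 5 (T = 3 + (-5 + 7) = 3 + 2 = 5)
D = -1 (D = 1/(2 + (4 - 7)) = 1/(2 - 3) = 1/(-1) = -1)
w(Y) = 10*Y (w(Y) = 5*(Y + Y) = 5*(2*Y) = 10*Y)
-45*(w(D) + y(5, 11)) = -45*(10*(-1) + (2 + 5)) = -45*(-10 + 7) = -45*(-3) = 135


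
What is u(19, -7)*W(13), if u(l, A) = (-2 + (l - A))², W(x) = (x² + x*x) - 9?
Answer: 189504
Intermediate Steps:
W(x) = -9 + 2*x² (W(x) = (x² + x²) - 9 = 2*x² - 9 = -9 + 2*x²)
u(l, A) = (-2 + l - A)²
u(19, -7)*W(13) = (2 - 7 - 1*19)²*(-9 + 2*13²) = (2 - 7 - 19)²*(-9 + 2*169) = (-24)²*(-9 + 338) = 576*329 = 189504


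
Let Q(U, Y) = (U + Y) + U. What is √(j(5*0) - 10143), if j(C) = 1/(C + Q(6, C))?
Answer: I*√365145/6 ≈ 100.71*I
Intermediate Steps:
Q(U, Y) = Y + 2*U
j(C) = 1/(12 + 2*C) (j(C) = 1/(C + (C + 2*6)) = 1/(C + (C + 12)) = 1/(C + (12 + C)) = 1/(12 + 2*C))
√(j(5*0) - 10143) = √(1/(2*(6 + 5*0)) - 10143) = √(1/(2*(6 + 0)) - 10143) = √((½)/6 - 10143) = √((½)*(⅙) - 10143) = √(1/12 - 10143) = √(-121715/12) = I*√365145/6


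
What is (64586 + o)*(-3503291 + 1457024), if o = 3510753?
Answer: -7316098209513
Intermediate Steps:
(64586 + o)*(-3503291 + 1457024) = (64586 + 3510753)*(-3503291 + 1457024) = 3575339*(-2046267) = -7316098209513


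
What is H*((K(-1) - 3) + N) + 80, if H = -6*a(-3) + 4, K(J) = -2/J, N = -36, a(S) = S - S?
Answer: -68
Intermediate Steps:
a(S) = 0
H = 4 (H = -6*0 + 4 = 0 + 4 = 4)
H*((K(-1) - 3) + N) + 80 = 4*((-2/(-1) - 3) - 36) + 80 = 4*((-2*(-1) - 3) - 36) + 80 = 4*((2 - 3) - 36) + 80 = 4*(-1 - 36) + 80 = 4*(-37) + 80 = -148 + 80 = -68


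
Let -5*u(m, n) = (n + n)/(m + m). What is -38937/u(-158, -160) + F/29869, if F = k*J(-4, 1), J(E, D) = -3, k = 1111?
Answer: 91877677659/477904 ≈ 1.9225e+5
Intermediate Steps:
u(m, n) = -n/(5*m) (u(m, n) = -(n + n)/(5*(m + m)) = -2*n/(5*(2*m)) = -2*n*1/(2*m)/5 = -n/(5*m))
F = -3333 (F = 1111*(-3) = -3333)
-38937/u(-158, -160) + F/29869 = -38937/((-1/5*(-160)/(-158))) - 3333/29869 = -38937/((-1/5*(-160)*(-1/158))) - 3333*1/29869 = -38937/(-16/79) - 3333/29869 = -38937*(-79/16) - 3333/29869 = 3076023/16 - 3333/29869 = 91877677659/477904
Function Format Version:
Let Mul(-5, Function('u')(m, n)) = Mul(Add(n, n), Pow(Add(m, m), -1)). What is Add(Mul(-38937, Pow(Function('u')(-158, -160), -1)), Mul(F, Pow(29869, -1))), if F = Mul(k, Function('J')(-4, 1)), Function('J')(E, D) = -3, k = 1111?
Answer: Rational(91877677659, 477904) ≈ 1.9225e+5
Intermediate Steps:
Function('u')(m, n) = Mul(Rational(-1, 5), n, Pow(m, -1)) (Function('u')(m, n) = Mul(Rational(-1, 5), Mul(Add(n, n), Pow(Add(m, m), -1))) = Mul(Rational(-1, 5), Mul(Mul(2, n), Pow(Mul(2, m), -1))) = Mul(Rational(-1, 5), Mul(Mul(2, n), Mul(Rational(1, 2), Pow(m, -1)))) = Mul(Rational(-1, 5), Mul(n, Pow(m, -1))) = Mul(Rational(-1, 5), n, Pow(m, -1)))
F = -3333 (F = Mul(1111, -3) = -3333)
Add(Mul(-38937, Pow(Function('u')(-158, -160), -1)), Mul(F, Pow(29869, -1))) = Add(Mul(-38937, Pow(Mul(Rational(-1, 5), -160, Pow(-158, -1)), -1)), Mul(-3333, Pow(29869, -1))) = Add(Mul(-38937, Pow(Mul(Rational(-1, 5), -160, Rational(-1, 158)), -1)), Mul(-3333, Rational(1, 29869))) = Add(Mul(-38937, Pow(Rational(-16, 79), -1)), Rational(-3333, 29869)) = Add(Mul(-38937, Rational(-79, 16)), Rational(-3333, 29869)) = Add(Rational(3076023, 16), Rational(-3333, 29869)) = Rational(91877677659, 477904)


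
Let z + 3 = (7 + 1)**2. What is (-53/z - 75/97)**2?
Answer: 94400656/35010889 ≈ 2.6963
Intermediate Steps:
z = 61 (z = -3 + (7 + 1)**2 = -3 + 8**2 = -3 + 64 = 61)
(-53/z - 75/97)**2 = (-53/61 - 75/97)**2 = (-9716/5917)**2 = 94400656/35010889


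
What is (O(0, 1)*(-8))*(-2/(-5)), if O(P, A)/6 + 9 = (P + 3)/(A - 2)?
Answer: 1152/5 ≈ 230.40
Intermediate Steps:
O(P, A) = -54 + 6*(3 + P)/(-2 + A) (O(P, A) = -54 + 6*((P + 3)/(A - 2)) = -54 + 6*((3 + P)/(-2 + A)) = -54 + 6*(3 + P)/(-2 + A))
(O(0, 1)*(-8))*(-2/(-5)) = ((6*(21 + 0 - 9*1)/(-2 + 1))*(-8))*(-2/(-5)) = ((6*(21 + 0 - 9)/(-1))*(-8))*(-2*(-1/5)) = ((6*(-1)*12)*(-8))*(2/5) = -72*(-8)*(2/5) = 576*(2/5) = 1152/5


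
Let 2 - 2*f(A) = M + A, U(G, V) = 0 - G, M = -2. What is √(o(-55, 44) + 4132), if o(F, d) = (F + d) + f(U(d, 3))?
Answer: √4145 ≈ 64.382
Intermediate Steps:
U(G, V) = -G
f(A) = 2 - A/2 (f(A) = 1 - (-2 + A)/2 = 1 + (1 - A/2) = 2 - A/2)
o(F, d) = 2 + F + 3*d/2 (o(F, d) = (F + d) + (2 - (-1)*d/2) = (F + d) + (2 + d/2) = 2 + F + 3*d/2)
√(o(-55, 44) + 4132) = √((2 - 55 + (3/2)*44) + 4132) = √((2 - 55 + 66) + 4132) = √(13 + 4132) = √4145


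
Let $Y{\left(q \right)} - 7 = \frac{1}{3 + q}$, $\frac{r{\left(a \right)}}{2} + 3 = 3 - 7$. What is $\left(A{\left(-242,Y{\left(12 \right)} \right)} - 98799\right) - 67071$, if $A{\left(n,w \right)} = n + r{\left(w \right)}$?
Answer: $-166126$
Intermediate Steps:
$r{\left(a \right)} = -14$ ($r{\left(a \right)} = -6 + 2 \left(3 - 7\right) = -6 + 2 \left(-4\right) = -6 - 8 = -14$)
$Y{\left(q \right)} = 7 + \frac{1}{3 + q}$
$A{\left(n,w \right)} = -14 + n$ ($A{\left(n,w \right)} = n - 14 = -14 + n$)
$\left(A{\left(-242,Y{\left(12 \right)} \right)} - 98799\right) - 67071 = \left(\left(-14 - 242\right) - 98799\right) - 67071 = \left(-256 - 98799\right) - 67071 = -99055 - 67071 = -166126$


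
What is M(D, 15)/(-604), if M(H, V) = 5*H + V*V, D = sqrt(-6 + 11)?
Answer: -225/604 - 5*sqrt(5)/604 ≈ -0.39103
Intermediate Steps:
D = sqrt(5) ≈ 2.2361
M(H, V) = V**2 + 5*H (M(H, V) = 5*H + V**2 = V**2 + 5*H)
M(D, 15)/(-604) = (15**2 + 5*sqrt(5))/(-604) = (225 + 5*sqrt(5))*(-1/604) = -225/604 - 5*sqrt(5)/604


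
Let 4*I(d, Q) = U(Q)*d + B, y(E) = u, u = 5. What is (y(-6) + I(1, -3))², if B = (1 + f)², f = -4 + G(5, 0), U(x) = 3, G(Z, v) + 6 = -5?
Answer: 47961/16 ≈ 2997.6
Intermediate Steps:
G(Z, v) = -11 (G(Z, v) = -6 - 5 = -11)
y(E) = 5
f = -15 (f = -4 - 11 = -15)
B = 196 (B = (1 - 15)² = (-14)² = 196)
I(d, Q) = 49 + 3*d/4 (I(d, Q) = (3*d + 196)/4 = (196 + 3*d)/4 = 49 + 3*d/4)
(y(-6) + I(1, -3))² = (5 + (49 + (¾)*1))² = (5 + (49 + ¾))² = (5 + 199/4)² = (219/4)² = 47961/16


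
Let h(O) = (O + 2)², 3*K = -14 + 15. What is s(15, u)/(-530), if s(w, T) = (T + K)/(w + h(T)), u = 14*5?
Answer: -211/8266410 ≈ -2.5525e-5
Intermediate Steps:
K = ⅓ (K = (-14 + 15)/3 = (⅓)*1 = ⅓ ≈ 0.33333)
u = 70
h(O) = (2 + O)²
s(w, T) = (⅓ + T)/(w + (2 + T)²) (s(w, T) = (T + ⅓)/(w + (2 + T)²) = (⅓ + T)/(w + (2 + T)²))
s(15, u)/(-530) = ((⅓ + 70)/(15 + (2 + 70)²))/(-530) = ((211/3)/(15 + 72²))*(-1/530) = ((211/3)/(15 + 5184))*(-1/530) = ((211/3)/5199)*(-1/530) = ((1/5199)*(211/3))*(-1/530) = (211/15597)*(-1/530) = -211/8266410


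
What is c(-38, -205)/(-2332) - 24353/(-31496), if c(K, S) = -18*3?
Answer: 14622995/18362168 ≈ 0.79637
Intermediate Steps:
c(K, S) = -54
c(-38, -205)/(-2332) - 24353/(-31496) = -54/(-2332) - 24353/(-31496) = -54*(-1/2332) - 24353*(-1/31496) = 27/1166 + 24353/31496 = 14622995/18362168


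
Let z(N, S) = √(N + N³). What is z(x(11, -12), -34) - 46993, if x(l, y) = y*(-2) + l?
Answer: -46993 + √42910 ≈ -46786.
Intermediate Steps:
x(l, y) = l - 2*y (x(l, y) = -2*y + l = l - 2*y)
z(x(11, -12), -34) - 46993 = √((11 - 2*(-12)) + (11 - 2*(-12))³) - 46993 = √((11 + 24) + (11 + 24)³) - 46993 = √(35 + 35³) - 46993 = √(35 + 42875) - 46993 = √42910 - 46993 = -46993 + √42910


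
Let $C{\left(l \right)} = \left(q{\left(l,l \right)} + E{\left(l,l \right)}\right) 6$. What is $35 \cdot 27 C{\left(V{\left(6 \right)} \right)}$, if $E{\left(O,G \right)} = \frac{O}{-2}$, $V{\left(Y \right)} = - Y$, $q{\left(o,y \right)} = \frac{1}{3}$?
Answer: $18900$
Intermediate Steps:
$q{\left(o,y \right)} = \frac{1}{3}$
$E{\left(O,G \right)} = - \frac{O}{2}$ ($E{\left(O,G \right)} = O \left(- \frac{1}{2}\right) = - \frac{O}{2}$)
$C{\left(l \right)} = 2 - 3 l$ ($C{\left(l \right)} = \left(\frac{1}{3} - \frac{l}{2}\right) 6 = 2 - 3 l$)
$35 \cdot 27 C{\left(V{\left(6 \right)} \right)} = 35 \cdot 27 \left(2 - 3 \left(\left(-1\right) 6\right)\right) = 945 \left(2 - -18\right) = 945 \left(2 + 18\right) = 945 \cdot 20 = 18900$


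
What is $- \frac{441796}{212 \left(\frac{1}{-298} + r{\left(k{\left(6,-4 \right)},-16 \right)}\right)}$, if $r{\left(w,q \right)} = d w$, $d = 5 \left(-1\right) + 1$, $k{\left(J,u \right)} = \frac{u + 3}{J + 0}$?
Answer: $- \frac{98741406}{31429} \approx -3141.7$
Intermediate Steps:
$k{\left(J,u \right)} = \frac{3 + u}{J}$
$d = -4$ ($d = -5 + 1 = -4$)
$r{\left(w,q \right)} = - 4 w$
$- \frac{441796}{212 \left(\frac{1}{-298} + r{\left(k{\left(6,-4 \right)},-16 \right)}\right)} = - \frac{441796}{212 \left(\frac{1}{-298} - 4 \frac{3 - 4}{6}\right)} = - \frac{441796}{212 \left(- \frac{1}{298} - 4 \cdot \frac{1}{6} \left(-1\right)\right)} = - \frac{441796}{212 \left(- \frac{1}{298} - - \frac{2}{3}\right)} = - \frac{441796}{212 \left(- \frac{1}{298} + \frac{2}{3}\right)} = - \frac{441796}{212 \cdot \frac{593}{894}} = - \frac{441796}{\frac{62858}{447}} = \left(-441796\right) \frac{447}{62858} = - \frac{98741406}{31429}$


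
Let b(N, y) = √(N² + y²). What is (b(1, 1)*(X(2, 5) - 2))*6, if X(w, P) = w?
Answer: 0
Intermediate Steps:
(b(1, 1)*(X(2, 5) - 2))*6 = (√(1² + 1²)*(2 - 2))*6 = (√(1 + 1)*0)*6 = (√2*0)*6 = 0*6 = 0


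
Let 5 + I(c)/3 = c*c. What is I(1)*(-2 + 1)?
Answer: 12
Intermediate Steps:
I(c) = -15 + 3*c² (I(c) = -15 + 3*(c*c) = -15 + 3*c²)
I(1)*(-2 + 1) = (-15 + 3*1²)*(-2 + 1) = (-15 + 3*1)*(-1) = (-15 + 3)*(-1) = -12*(-1) = 12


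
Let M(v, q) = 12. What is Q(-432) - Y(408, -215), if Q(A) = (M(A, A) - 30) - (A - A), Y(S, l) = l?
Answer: 197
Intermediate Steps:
Q(A) = -18 (Q(A) = (12 - 30) - (A - A) = -18 - 1*0 = -18 + 0 = -18)
Q(-432) - Y(408, -215) = -18 - 1*(-215) = -18 + 215 = 197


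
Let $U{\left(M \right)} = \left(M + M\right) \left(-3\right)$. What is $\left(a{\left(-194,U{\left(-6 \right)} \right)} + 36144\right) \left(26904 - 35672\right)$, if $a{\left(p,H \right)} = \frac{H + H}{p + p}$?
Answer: $- \frac{30740169600}{97} \approx -3.1691 \cdot 10^{8}$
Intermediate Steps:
$U{\left(M \right)} = - 6 M$ ($U{\left(M \right)} = 2 M \left(-3\right) = - 6 M$)
$a{\left(p,H \right)} = \frac{H}{p}$ ($a{\left(p,H \right)} = \frac{2 H}{2 p} = 2 H \frac{1}{2 p} = \frac{H}{p}$)
$\left(a{\left(-194,U{\left(-6 \right)} \right)} + 36144\right) \left(26904 - 35672\right) = \left(\frac{\left(-6\right) \left(-6\right)}{-194} + 36144\right) \left(26904 - 35672\right) = \left(36 \left(- \frac{1}{194}\right) + 36144\right) \left(-8768\right) = \left(- \frac{18}{97} + 36144\right) \left(-8768\right) = \frac{3505950}{97} \left(-8768\right) = - \frac{30740169600}{97}$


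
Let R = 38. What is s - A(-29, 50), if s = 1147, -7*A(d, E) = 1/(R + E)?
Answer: 706553/616 ≈ 1147.0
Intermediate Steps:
A(d, E) = -1/(7*(38 + E))
s - A(-29, 50) = 1147 - (-1)/(266 + 7*50) = 1147 - (-1)/(266 + 350) = 1147 - (-1)/616 = 1147 - 1*(-1/616) = 1147 + 1/616 = 706553/616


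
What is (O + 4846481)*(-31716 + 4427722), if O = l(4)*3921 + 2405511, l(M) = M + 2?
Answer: 31983220781108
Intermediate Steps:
l(M) = 2 + M
O = 2429037 (O = (2 + 4)*3921 + 2405511 = 6*3921 + 2405511 = 23526 + 2405511 = 2429037)
(O + 4846481)*(-31716 + 4427722) = (2429037 + 4846481)*(-31716 + 4427722) = 7275518*4396006 = 31983220781108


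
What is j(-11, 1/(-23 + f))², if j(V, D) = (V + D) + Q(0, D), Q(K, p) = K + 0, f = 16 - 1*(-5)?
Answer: 529/4 ≈ 132.25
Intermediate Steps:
f = 21 (f = 16 + 5 = 21)
Q(K, p) = K
j(V, D) = D + V (j(V, D) = (V + D) + 0 = (D + V) + 0 = D + V)
j(-11, 1/(-23 + f))² = (1/(-23 + 21) - 11)² = (1/(-2) - 11)² = (-½ - 11)² = (-23/2)² = 529/4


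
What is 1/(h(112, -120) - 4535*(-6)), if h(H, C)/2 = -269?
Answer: 1/26672 ≈ 3.7492e-5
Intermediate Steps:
h(H, C) = -538 (h(H, C) = 2*(-269) = -538)
1/(h(112, -120) - 4535*(-6)) = 1/(-538 - 4535*(-6)) = 1/(-538 + 27210) = 1/26672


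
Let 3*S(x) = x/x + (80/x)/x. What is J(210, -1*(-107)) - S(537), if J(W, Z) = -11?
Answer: -9804626/865107 ≈ -11.333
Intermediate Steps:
S(x) = ⅓ + 80/(3*x²) (S(x) = (x/x + (80/x)/x)/3 = (1 + 80/x²)/3 = ⅓ + 80/(3*x²))
J(210, -1*(-107)) - S(537) = -11 - (80 + 537²)/(3*537²) = -11 - (80 + 288369)/(3*288369) = -11 - 288449/(3*288369) = -11 - 1*288449/865107 = -11 - 288449/865107 = -9804626/865107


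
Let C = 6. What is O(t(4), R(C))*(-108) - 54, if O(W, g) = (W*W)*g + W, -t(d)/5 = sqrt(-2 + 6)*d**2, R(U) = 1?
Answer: -2747574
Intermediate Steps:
t(d) = -10*d**2 (t(d) = -5*sqrt(-2 + 6)*d**2 = -5*sqrt(4)*d**2 = -10*d**2)
O(W, g) = W + g*W**2 (O(W, g) = W**2*g + W = g*W**2 + W = W + g*W**2)
O(t(4), R(C))*(-108) - 54 = ((-10*4**2)*(1 - 10*4**2*1))*(-108) - 54 = ((-10*16)*(1 - 10*16*1))*(-108) - 54 = -160*(1 - 160*1)*(-108) - 54 = -160*(1 - 160)*(-108) - 54 = -160*(-159)*(-108) - 54 = 25440*(-108) - 54 = -2747520 - 54 = -2747574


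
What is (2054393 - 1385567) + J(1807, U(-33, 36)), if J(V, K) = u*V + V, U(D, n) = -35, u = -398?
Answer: -48553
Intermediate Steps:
J(V, K) = -397*V (J(V, K) = -398*V + V = -397*V)
(2054393 - 1385567) + J(1807, U(-33, 36)) = (2054393 - 1385567) - 397*1807 = 668826 - 717379 = -48553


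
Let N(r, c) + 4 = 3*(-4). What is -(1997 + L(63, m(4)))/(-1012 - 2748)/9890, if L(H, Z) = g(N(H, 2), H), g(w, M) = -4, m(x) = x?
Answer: 1993/37186400 ≈ 5.3595e-5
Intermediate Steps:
N(r, c) = -16 (N(r, c) = -4 + 3*(-4) = -4 - 12 = -16)
L(H, Z) = -4
-(1997 + L(63, m(4)))/(-1012 - 2748)/9890 = -(1997 - 4)/(-1012 - 2748)/9890 = -1993/(-3760)/9890 = -1993*(-1/3760)/9890 = -(-1993)/(3760*9890) = -1*(-1993/37186400) = 1993/37186400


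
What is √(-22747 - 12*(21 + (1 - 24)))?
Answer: I*√22723 ≈ 150.74*I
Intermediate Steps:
√(-22747 - 12*(21 + (1 - 24))) = √(-22747 - 12*(21 - 23)) = √(-22747 - 12*(-2)) = √(-22747 + 24) = √(-22723) = I*√22723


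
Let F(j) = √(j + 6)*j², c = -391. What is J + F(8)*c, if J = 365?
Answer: 365 - 25024*√14 ≈ -93266.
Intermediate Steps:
F(j) = j²*√(6 + j) (F(j) = √(6 + j)*j² = j²*√(6 + j))
J + F(8)*c = 365 + (8²*√(6 + 8))*(-391) = 365 + (64*√14)*(-391) = 365 - 25024*√14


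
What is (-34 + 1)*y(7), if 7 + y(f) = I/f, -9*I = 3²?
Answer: 1650/7 ≈ 235.71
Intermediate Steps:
I = -1 (I = -⅑*3² = -⅑*9 = -1)
y(f) = -7 - 1/f
(-34 + 1)*y(7) = (-34 + 1)*(-7 - 1/7) = -33*(-7 - 1*⅐) = -33*(-7 - ⅐) = -33*(-50/7) = 1650/7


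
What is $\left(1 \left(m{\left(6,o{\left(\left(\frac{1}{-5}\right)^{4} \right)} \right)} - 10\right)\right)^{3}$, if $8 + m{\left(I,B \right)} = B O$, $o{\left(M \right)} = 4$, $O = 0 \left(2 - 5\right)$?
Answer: $-5832$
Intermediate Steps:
$O = 0$ ($O = 0 \left(-3\right) = 0$)
$m{\left(I,B \right)} = -8$ ($m{\left(I,B \right)} = -8 + B 0 = -8 + 0 = -8$)
$\left(1 \left(m{\left(6,o{\left(\left(\frac{1}{-5}\right)^{4} \right)} \right)} - 10\right)\right)^{3} = \left(1 \left(-8 - 10\right)\right)^{3} = \left(1 \left(-18\right)\right)^{3} = \left(-18\right)^{3} = -5832$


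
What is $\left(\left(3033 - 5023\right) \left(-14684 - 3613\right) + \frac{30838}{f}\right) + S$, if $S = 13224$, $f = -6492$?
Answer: $\frac{118233113065}{3246} \approx 3.6424 \cdot 10^{7}$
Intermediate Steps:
$\left(\left(3033 - 5023\right) \left(-14684 - 3613\right) + \frac{30838}{f}\right) + S = \left(\left(3033 - 5023\right) \left(-14684 - 3613\right) + \frac{30838}{-6492}\right) + 13224 = \left(\left(-1990\right) \left(-18297\right) + 30838 \left(- \frac{1}{6492}\right)\right) + 13224 = \left(36411030 - \frac{15419}{3246}\right) + 13224 = \frac{118190187961}{3246} + 13224 = \frac{118233113065}{3246}$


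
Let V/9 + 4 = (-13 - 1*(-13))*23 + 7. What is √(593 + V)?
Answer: 2*√155 ≈ 24.900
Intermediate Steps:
V = 27 (V = -36 + 9*((-13 - 1*(-13))*23 + 7) = -36 + 9*((-13 + 13)*23 + 7) = -36 + 9*(0*23 + 7) = -36 + 9*(0 + 7) = -36 + 9*7 = -36 + 63 = 27)
√(593 + V) = √(593 + 27) = √620 = 2*√155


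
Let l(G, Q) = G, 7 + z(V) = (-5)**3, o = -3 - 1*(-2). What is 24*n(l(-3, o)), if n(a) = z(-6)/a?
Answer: 1056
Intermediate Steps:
o = -1 (o = -3 + 2 = -1)
z(V) = -132 (z(V) = -7 + (-5)**3 = -7 - 125 = -132)
n(a) = -132/a
24*n(l(-3, o)) = 24*(-132/(-3)) = 24*(-132*(-1/3)) = 24*44 = 1056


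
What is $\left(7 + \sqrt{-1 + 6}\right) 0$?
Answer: $0$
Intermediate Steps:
$\left(7 + \sqrt{-1 + 6}\right) 0 = \left(7 + \sqrt{5}\right) 0 = 0$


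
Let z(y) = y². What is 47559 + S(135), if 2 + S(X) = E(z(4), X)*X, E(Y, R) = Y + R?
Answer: 67942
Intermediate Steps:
E(Y, R) = R + Y
S(X) = -2 + X*(16 + X) (S(X) = -2 + (X + 4²)*X = -2 + (X + 16)*X = -2 + (16 + X)*X = -2 + X*(16 + X))
47559 + S(135) = 47559 + (-2 + 135*(16 + 135)) = 47559 + (-2 + 135*151) = 47559 + (-2 + 20385) = 47559 + 20383 = 67942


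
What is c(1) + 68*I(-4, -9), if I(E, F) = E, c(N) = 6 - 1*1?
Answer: -267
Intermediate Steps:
c(N) = 5 (c(N) = 6 - 1 = 5)
c(1) + 68*I(-4, -9) = 5 + 68*(-4) = 5 - 272 = -267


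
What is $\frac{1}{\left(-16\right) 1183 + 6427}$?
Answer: $- \frac{1}{12501} \approx -7.9994 \cdot 10^{-5}$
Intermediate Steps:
$\frac{1}{\left(-16\right) 1183 + 6427} = \frac{1}{-18928 + 6427} = \frac{1}{-12501} = - \frac{1}{12501}$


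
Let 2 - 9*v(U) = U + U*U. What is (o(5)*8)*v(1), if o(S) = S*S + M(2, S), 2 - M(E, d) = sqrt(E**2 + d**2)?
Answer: 0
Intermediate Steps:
v(U) = 2/9 - U/9 - U**2/9 (v(U) = 2/9 - (U + U*U)/9 = 2/9 - (U + U**2)/9 = 2/9 + (-U/9 - U**2/9) = 2/9 - U/9 - U**2/9)
M(E, d) = 2 - sqrt(E**2 + d**2)
o(S) = 2 + S**2 - sqrt(4 + S**2) (o(S) = S*S + (2 - sqrt(2**2 + S**2)) = S**2 + (2 - sqrt(4 + S**2)) = 2 + S**2 - sqrt(4 + S**2))
(o(5)*8)*v(1) = ((2 + 5**2 - sqrt(4 + 5**2))*8)*(2/9 - 1/9*1 - 1/9*1**2) = ((2 + 25 - sqrt(4 + 25))*8)*(2/9 - 1/9 - 1/9*1) = ((2 + 25 - sqrt(29))*8)*(2/9 - 1/9 - 1/9) = ((27 - sqrt(29))*8)*0 = (216 - 8*sqrt(29))*0 = 0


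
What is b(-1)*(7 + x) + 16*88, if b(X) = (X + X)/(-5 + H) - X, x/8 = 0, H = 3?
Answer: 1422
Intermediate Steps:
x = 0 (x = 8*0 = 0)
b(X) = -2*X (b(X) = (X + X)/(-5 + 3) - X = (2*X)/(-2) - X = (2*X)*(-½) - X = -X - X = -2*X)
b(-1)*(7 + x) + 16*88 = (-2*(-1))*(7 + 0) + 16*88 = 2*7 + 1408 = 14 + 1408 = 1422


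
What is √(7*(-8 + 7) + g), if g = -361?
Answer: 4*I*√23 ≈ 19.183*I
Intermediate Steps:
√(7*(-8 + 7) + g) = √(7*(-8 + 7) - 361) = √(7*(-1) - 361) = √(-7 - 361) = √(-368) = 4*I*√23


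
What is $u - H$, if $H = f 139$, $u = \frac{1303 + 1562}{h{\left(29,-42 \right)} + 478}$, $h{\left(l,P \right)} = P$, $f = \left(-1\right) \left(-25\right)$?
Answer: $- \frac{1512235}{436} \approx -3468.4$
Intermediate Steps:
$f = 25$
$u = \frac{2865}{436}$ ($u = \frac{1303 + 1562}{-42 + 478} = \frac{2865}{436} \approx 6.5711$)
$H = 3475$ ($H = 25 \cdot 139 = 3475$)
$u - H = \frac{2865}{436} - 3475 = - \frac{1512235}{436}$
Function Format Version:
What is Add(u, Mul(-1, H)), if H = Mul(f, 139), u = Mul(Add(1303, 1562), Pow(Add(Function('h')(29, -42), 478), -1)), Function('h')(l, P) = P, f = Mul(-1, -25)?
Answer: Rational(-1512235, 436) ≈ -3468.4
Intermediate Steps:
f = 25
u = Rational(2865, 436) (u = Mul(Add(1303, 1562), Pow(Add(-42, 478), -1)) = Mul(2865, Pow(436, -1)) = Mul(2865, Rational(1, 436)) = Rational(2865, 436) ≈ 6.5711)
H = 3475 (H = Mul(25, 139) = 3475)
Add(u, Mul(-1, H)) = Add(Rational(2865, 436), Mul(-1, 3475)) = Add(Rational(2865, 436), -3475) = Rational(-1512235, 436)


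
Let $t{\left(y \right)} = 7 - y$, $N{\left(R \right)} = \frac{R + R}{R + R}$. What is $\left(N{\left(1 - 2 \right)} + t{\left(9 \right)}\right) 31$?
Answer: $-31$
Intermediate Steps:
$N{\left(R \right)} = 1$ ($N{\left(R \right)} = \frac{2 R}{2 R} = 2 R \frac{1}{2 R} = 1$)
$\left(N{\left(1 - 2 \right)} + t{\left(9 \right)}\right) 31 = \left(1 + \left(7 - 9\right)\right) 31 = \left(1 - 2\right) 31 = \left(-1\right) 31 = -31$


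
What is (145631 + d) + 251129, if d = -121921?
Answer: 274839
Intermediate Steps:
(145631 + d) + 251129 = (145631 - 121921) + 251129 = 23710 + 251129 = 274839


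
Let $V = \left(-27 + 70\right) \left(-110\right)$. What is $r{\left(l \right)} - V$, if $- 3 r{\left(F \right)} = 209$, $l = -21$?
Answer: $\frac{13981}{3} \approx 4660.3$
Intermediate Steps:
$V = -4730$ ($V = 43 \left(-110\right) = -4730$)
$r{\left(F \right)} = - \frac{209}{3}$ ($r{\left(F \right)} = \left(- \frac{1}{3}\right) 209 = - \frac{209}{3}$)
$r{\left(l \right)} - V = - \frac{209}{3} - -4730 = - \frac{209}{3} + 4730 = \frac{13981}{3}$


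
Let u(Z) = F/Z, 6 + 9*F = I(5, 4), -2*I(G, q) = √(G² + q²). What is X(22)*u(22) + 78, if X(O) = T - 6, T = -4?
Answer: 2584/33 + 5*√41/198 ≈ 78.465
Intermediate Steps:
I(G, q) = -√(G² + q²)/2
X(O) = -10 (X(O) = -4 - 6 = -10)
F = -⅔ - √41/18 (F = -⅔ + (-√(5² + 4²)/2)/9 = -⅔ + (-√(25 + 16)/2)/9 = -⅔ + (-√41/2)/9 = -⅔ - √41/18 ≈ -1.0224)
u(Z) = (-⅔ - √41/18)/Z
X(22)*u(22) + 78 = -5*(-12 - √41)/(9*22) + 78 = -10*(-1/33 - √41/396) + 78 = (10/33 + 5*√41/198) + 78 = 2584/33 + 5*√41/198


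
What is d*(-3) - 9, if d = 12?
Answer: -45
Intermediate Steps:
d*(-3) - 9 = 12*(-3) - 9 = -36 - 9 = -45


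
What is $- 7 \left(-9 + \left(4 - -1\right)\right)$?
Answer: $28$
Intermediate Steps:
$- 7 \left(-9 + \left(4 - -1\right)\right) = - 7 \left(-9 + \left(4 + 1\right)\right) = - 7 \left(-9 + 5\right) = \left(-7\right) \left(-4\right) = 28$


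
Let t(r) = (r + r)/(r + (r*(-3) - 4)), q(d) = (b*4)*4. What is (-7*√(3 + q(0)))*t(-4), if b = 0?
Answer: 14*√3 ≈ 24.249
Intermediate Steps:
q(d) = 0 (q(d) = (0*4)*4 = 0*4 = 0)
t(r) = 2*r/(-4 - 2*r) (t(r) = (2*r)/(r + (-3*r - 4)) = (2*r)/(r + (-4 - 3*r)) = (2*r)/(-4 - 2*r) = 2*r/(-4 - 2*r))
(-7*√(3 + q(0)))*t(-4) = (-7*√(3 + 0))*(-1*(-4)/(2 - 4)) = (-7*√3)*(-1*(-4)/(-2)) = (-7*√3)*(-1*(-4)*(-½)) = -7*√3*(-2) = 14*√3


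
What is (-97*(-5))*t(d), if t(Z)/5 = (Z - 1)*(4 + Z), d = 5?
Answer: 87300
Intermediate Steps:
t(Z) = 5*(-1 + Z)*(4 + Z) (t(Z) = 5*((Z - 1)*(4 + Z)) = 5*((-1 + Z)*(4 + Z)) = 5*(-1 + Z)*(4 + Z))
(-97*(-5))*t(d) = (-97*(-5))*(-20 + 5*5**2 + 15*5) = 485*(-20 + 5*25 + 75) = 485*(-20 + 125 + 75) = 485*180 = 87300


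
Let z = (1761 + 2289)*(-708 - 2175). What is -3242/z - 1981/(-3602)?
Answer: 11571065417/21028746150 ≈ 0.55025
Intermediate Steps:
z = -11676150 (z = 4050*(-2883) = -11676150)
-3242/z - 1981/(-3602) = -3242/(-11676150) - 1981/(-3602) = -3242*(-1/11676150) - 1981*(-1/3602) = 1621/5838075 + 1981/3602 = 11571065417/21028746150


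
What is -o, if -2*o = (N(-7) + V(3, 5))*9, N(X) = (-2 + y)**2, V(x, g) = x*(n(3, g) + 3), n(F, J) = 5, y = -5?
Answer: 657/2 ≈ 328.50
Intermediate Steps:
V(x, g) = 8*x (V(x, g) = x*(5 + 3) = x*8 = 8*x)
N(X) = 49 (N(X) = (-2 - 5)**2 = (-7)**2 = 49)
o = -657/2 (o = -(49 + 8*3)*9/2 = -(49 + 24)*9/2 = -73*9/2 = -1/2*657 = -657/2 ≈ -328.50)
-o = -1*(-657/2) = 657/2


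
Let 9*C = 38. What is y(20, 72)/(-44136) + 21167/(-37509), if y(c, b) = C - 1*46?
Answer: -349747376/620811459 ≈ -0.56337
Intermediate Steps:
C = 38/9 (C = (⅑)*38 = 38/9 ≈ 4.2222)
y(c, b) = -376/9 (y(c, b) = 38/9 - 1*46 = 38/9 - 46 = -376/9)
y(20, 72)/(-44136) + 21167/(-37509) = -376/9/(-44136) + 21167/(-37509) = -376/9*(-1/44136) + 21167*(-1/37509) = 47/49653 - 21167/37509 = -349747376/620811459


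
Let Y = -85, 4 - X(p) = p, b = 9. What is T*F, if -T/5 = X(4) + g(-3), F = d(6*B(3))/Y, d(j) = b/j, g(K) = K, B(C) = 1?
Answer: -9/34 ≈ -0.26471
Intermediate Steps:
X(p) = 4 - p
d(j) = 9/j
F = -3/170 (F = (9/((6*1)))/(-85) = (9/6)*(-1/85) = (9*(⅙))*(-1/85) = (3/2)*(-1/85) = -3/170 ≈ -0.017647)
T = 15 (T = -5*((4 - 1*4) - 3) = -5*((4 - 4) - 3) = -5*(0 - 3) = -5*(-3) = 15)
T*F = 15*(-3/170) = -9/34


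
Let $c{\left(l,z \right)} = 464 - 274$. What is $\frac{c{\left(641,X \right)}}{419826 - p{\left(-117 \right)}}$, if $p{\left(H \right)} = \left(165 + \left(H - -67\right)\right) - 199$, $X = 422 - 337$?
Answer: $\frac{19}{41991} \approx 0.00045248$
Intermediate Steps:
$X = 85$
$p{\left(H \right)} = 33 + H$ ($p{\left(H \right)} = \left(165 + \left(H + 67\right)\right) - 199 = \left(165 + \left(67 + H\right)\right) - 199 = \left(232 + H\right) - 199 = 33 + H$)
$c{\left(l,z \right)} = 190$ ($c{\left(l,z \right)} = 464 - 274 = 190$)
$\frac{c{\left(641,X \right)}}{419826 - p{\left(-117 \right)}} = \frac{190}{419826 - \left(33 - 117\right)} = \frac{190}{419826 - -84} = \frac{190}{419826 + 84} = \frac{190}{419910} = 190 \cdot \frac{1}{419910} = \frac{19}{41991}$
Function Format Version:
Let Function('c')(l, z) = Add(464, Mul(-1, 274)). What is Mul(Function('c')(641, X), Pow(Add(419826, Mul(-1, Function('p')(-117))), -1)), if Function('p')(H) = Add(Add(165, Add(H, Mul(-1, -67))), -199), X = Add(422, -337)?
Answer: Rational(19, 41991) ≈ 0.00045248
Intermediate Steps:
X = 85
Function('p')(H) = Add(33, H) (Function('p')(H) = Add(Add(165, Add(H, 67)), -199) = Add(Add(165, Add(67, H)), -199) = Add(Add(232, H), -199) = Add(33, H))
Function('c')(l, z) = 190 (Function('c')(l, z) = Add(464, -274) = 190)
Mul(Function('c')(641, X), Pow(Add(419826, Mul(-1, Function('p')(-117))), -1)) = Mul(190, Pow(Add(419826, Mul(-1, Add(33, -117))), -1)) = Mul(190, Pow(Add(419826, Mul(-1, -84)), -1)) = Mul(190, Pow(Add(419826, 84), -1)) = Mul(190, Pow(419910, -1)) = Mul(190, Rational(1, 419910)) = Rational(19, 41991)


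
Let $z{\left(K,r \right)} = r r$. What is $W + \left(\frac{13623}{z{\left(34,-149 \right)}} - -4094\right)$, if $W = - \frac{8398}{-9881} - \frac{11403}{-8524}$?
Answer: $\frac{7660582189700543}{1869893522444} \approx 4096.8$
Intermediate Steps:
$z{\left(K,r \right)} = r^{2}$
$W = \frac{184257595}{84225644}$ ($W = \left(-8398\right) \left(- \frac{1}{9881}\right) - - \frac{11403}{8524} = \frac{8398}{9881} + \frac{11403}{8524} = \frac{184257595}{84225644} \approx 2.1877$)
$W + \left(\frac{13623}{z{\left(34,-149 \right)}} - -4094\right) = \frac{184257595}{84225644} + \left(\frac{13623}{\left(-149\right)^{2}} - -4094\right) = \frac{184257595}{84225644} + \left(\frac{13623}{22201} + 4094\right) = \frac{184257595}{84225644} + \frac{90904517}{22201} = \frac{7660582189700543}{1869893522444}$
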